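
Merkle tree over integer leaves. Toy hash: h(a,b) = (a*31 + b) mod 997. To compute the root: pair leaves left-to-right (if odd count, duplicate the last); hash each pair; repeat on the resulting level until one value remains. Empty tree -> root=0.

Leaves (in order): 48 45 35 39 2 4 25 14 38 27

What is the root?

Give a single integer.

Answer: 220

Derivation:
L0: [48, 45, 35, 39, 2, 4, 25, 14, 38, 27]
L1: h(48,45)=(48*31+45)%997=536 h(35,39)=(35*31+39)%997=127 h(2,4)=(2*31+4)%997=66 h(25,14)=(25*31+14)%997=789 h(38,27)=(38*31+27)%997=208 -> [536, 127, 66, 789, 208]
L2: h(536,127)=(536*31+127)%997=791 h(66,789)=(66*31+789)%997=841 h(208,208)=(208*31+208)%997=674 -> [791, 841, 674]
L3: h(791,841)=(791*31+841)%997=437 h(674,674)=(674*31+674)%997=631 -> [437, 631]
L4: h(437,631)=(437*31+631)%997=220 -> [220]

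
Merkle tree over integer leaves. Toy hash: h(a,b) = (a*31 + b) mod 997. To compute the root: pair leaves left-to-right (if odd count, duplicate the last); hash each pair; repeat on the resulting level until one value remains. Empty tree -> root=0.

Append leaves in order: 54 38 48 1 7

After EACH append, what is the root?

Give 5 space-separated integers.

After append 54 (leaves=[54]):
  L0: [54]
  root=54
After append 38 (leaves=[54, 38]):
  L0: [54, 38]
  L1: h(54,38)=(54*31+38)%997=715 -> [715]
  root=715
After append 48 (leaves=[54, 38, 48]):
  L0: [54, 38, 48]
  L1: h(54,38)=(54*31+38)%997=715 h(48,48)=(48*31+48)%997=539 -> [715, 539]
  L2: h(715,539)=(715*31+539)%997=770 -> [770]
  root=770
After append 1 (leaves=[54, 38, 48, 1]):
  L0: [54, 38, 48, 1]
  L1: h(54,38)=(54*31+38)%997=715 h(48,1)=(48*31+1)%997=492 -> [715, 492]
  L2: h(715,492)=(715*31+492)%997=723 -> [723]
  root=723
After append 7 (leaves=[54, 38, 48, 1, 7]):
  L0: [54, 38, 48, 1, 7]
  L1: h(54,38)=(54*31+38)%997=715 h(48,1)=(48*31+1)%997=492 h(7,7)=(7*31+7)%997=224 -> [715, 492, 224]
  L2: h(715,492)=(715*31+492)%997=723 h(224,224)=(224*31+224)%997=189 -> [723, 189]
  L3: h(723,189)=(723*31+189)%997=668 -> [668]
  root=668

Answer: 54 715 770 723 668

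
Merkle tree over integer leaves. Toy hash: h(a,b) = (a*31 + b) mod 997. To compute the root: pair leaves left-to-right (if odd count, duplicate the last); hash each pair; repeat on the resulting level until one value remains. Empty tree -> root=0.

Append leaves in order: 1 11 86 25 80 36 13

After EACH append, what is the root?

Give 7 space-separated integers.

After append 1 (leaves=[1]):
  L0: [1]
  root=1
After append 11 (leaves=[1, 11]):
  L0: [1, 11]
  L1: h(1,11)=(1*31+11)%997=42 -> [42]
  root=42
After append 86 (leaves=[1, 11, 86]):
  L0: [1, 11, 86]
  L1: h(1,11)=(1*31+11)%997=42 h(86,86)=(86*31+86)%997=758 -> [42, 758]
  L2: h(42,758)=(42*31+758)%997=66 -> [66]
  root=66
After append 25 (leaves=[1, 11, 86, 25]):
  L0: [1, 11, 86, 25]
  L1: h(1,11)=(1*31+11)%997=42 h(86,25)=(86*31+25)%997=697 -> [42, 697]
  L2: h(42,697)=(42*31+697)%997=5 -> [5]
  root=5
After append 80 (leaves=[1, 11, 86, 25, 80]):
  L0: [1, 11, 86, 25, 80]
  L1: h(1,11)=(1*31+11)%997=42 h(86,25)=(86*31+25)%997=697 h(80,80)=(80*31+80)%997=566 -> [42, 697, 566]
  L2: h(42,697)=(42*31+697)%997=5 h(566,566)=(566*31+566)%997=166 -> [5, 166]
  L3: h(5,166)=(5*31+166)%997=321 -> [321]
  root=321
After append 36 (leaves=[1, 11, 86, 25, 80, 36]):
  L0: [1, 11, 86, 25, 80, 36]
  L1: h(1,11)=(1*31+11)%997=42 h(86,25)=(86*31+25)%997=697 h(80,36)=(80*31+36)%997=522 -> [42, 697, 522]
  L2: h(42,697)=(42*31+697)%997=5 h(522,522)=(522*31+522)%997=752 -> [5, 752]
  L3: h(5,752)=(5*31+752)%997=907 -> [907]
  root=907
After append 13 (leaves=[1, 11, 86, 25, 80, 36, 13]):
  L0: [1, 11, 86, 25, 80, 36, 13]
  L1: h(1,11)=(1*31+11)%997=42 h(86,25)=(86*31+25)%997=697 h(80,36)=(80*31+36)%997=522 h(13,13)=(13*31+13)%997=416 -> [42, 697, 522, 416]
  L2: h(42,697)=(42*31+697)%997=5 h(522,416)=(522*31+416)%997=646 -> [5, 646]
  L3: h(5,646)=(5*31+646)%997=801 -> [801]
  root=801

Answer: 1 42 66 5 321 907 801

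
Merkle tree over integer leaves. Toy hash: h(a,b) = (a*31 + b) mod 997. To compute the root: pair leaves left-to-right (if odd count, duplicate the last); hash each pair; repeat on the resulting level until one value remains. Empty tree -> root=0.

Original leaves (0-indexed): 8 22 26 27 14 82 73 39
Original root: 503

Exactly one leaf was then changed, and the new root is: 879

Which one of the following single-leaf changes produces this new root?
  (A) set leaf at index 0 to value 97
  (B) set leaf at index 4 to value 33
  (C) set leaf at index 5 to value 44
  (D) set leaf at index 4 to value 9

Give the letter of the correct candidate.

Original leaves: [8, 22, 26, 27, 14, 82, 73, 39]
Target new root: 879
Try each candidate change and compute the resulting root:
Candidate A: set leaf[0] = 97 -> leaves = [97, 22, 26, 27, 14, 82, 73, 39]
  L0: [97, 22, 26, 27, 14, 82, 73, 39]
  L1: h(97,22)=(97*31+22)%997=38 h(26,27)=(26*31+27)%997=833 h(14,82)=(14*31+82)%997=516 h(73,39)=(73*31+39)%997=308 -> [38, 833, 516, 308]
  L2: h(38,833)=(38*31+833)%997=17 h(516,308)=(516*31+308)%997=352 -> [17, 352]
  L3: h(17,352)=(17*31+352)%997=879 -> [879]
  root = 879 == target 879  ** MATCH **
Candidate B: set leaf[4] = 33 -> leaves = [8, 22, 26, 27, 33, 82, 73, 39]
  L0: [8, 22, 26, 27, 33, 82, 73, 39]
  L1: h(8,22)=(8*31+22)%997=270 h(26,27)=(26*31+27)%997=833 h(33,82)=(33*31+82)%997=108 h(73,39)=(73*31+39)%997=308 -> [270, 833, 108, 308]
  L2: h(270,833)=(270*31+833)%997=230 h(108,308)=(108*31+308)%997=665 -> [230, 665]
  L3: h(230,665)=(230*31+665)%997=816 -> [816]
  root = 816 != target 879
Candidate C: set leaf[5] = 44 -> leaves = [8, 22, 26, 27, 14, 44, 73, 39]
  L0: [8, 22, 26, 27, 14, 44, 73, 39]
  L1: h(8,22)=(8*31+22)%997=270 h(26,27)=(26*31+27)%997=833 h(14,44)=(14*31+44)%997=478 h(73,39)=(73*31+39)%997=308 -> [270, 833, 478, 308]
  L2: h(270,833)=(270*31+833)%997=230 h(478,308)=(478*31+308)%997=171 -> [230, 171]
  L3: h(230,171)=(230*31+171)%997=322 -> [322]
  root = 322 != target 879
Candidate D: set leaf[4] = 9 -> leaves = [8, 22, 26, 27, 9, 82, 73, 39]
  L0: [8, 22, 26, 27, 9, 82, 73, 39]
  L1: h(8,22)=(8*31+22)%997=270 h(26,27)=(26*31+27)%997=833 h(9,82)=(9*31+82)%997=361 h(73,39)=(73*31+39)%997=308 -> [270, 833, 361, 308]
  L2: h(270,833)=(270*31+833)%997=230 h(361,308)=(361*31+308)%997=532 -> [230, 532]
  L3: h(230,532)=(230*31+532)%997=683 -> [683]
  root = 683 != target 879
Candidate A produces the target root.

Answer: A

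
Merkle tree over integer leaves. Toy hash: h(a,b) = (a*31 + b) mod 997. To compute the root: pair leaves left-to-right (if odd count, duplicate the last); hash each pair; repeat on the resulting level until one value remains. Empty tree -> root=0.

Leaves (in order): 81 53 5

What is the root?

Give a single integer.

Answer: 881

Derivation:
L0: [81, 53, 5]
L1: h(81,53)=(81*31+53)%997=570 h(5,5)=(5*31+5)%997=160 -> [570, 160]
L2: h(570,160)=(570*31+160)%997=881 -> [881]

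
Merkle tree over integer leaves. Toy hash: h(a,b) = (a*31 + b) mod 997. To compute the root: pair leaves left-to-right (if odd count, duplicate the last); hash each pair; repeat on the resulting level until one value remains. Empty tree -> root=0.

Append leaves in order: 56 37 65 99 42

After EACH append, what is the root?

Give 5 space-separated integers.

Answer: 56 776 214 248 846

Derivation:
After append 56 (leaves=[56]):
  L0: [56]
  root=56
After append 37 (leaves=[56, 37]):
  L0: [56, 37]
  L1: h(56,37)=(56*31+37)%997=776 -> [776]
  root=776
After append 65 (leaves=[56, 37, 65]):
  L0: [56, 37, 65]
  L1: h(56,37)=(56*31+37)%997=776 h(65,65)=(65*31+65)%997=86 -> [776, 86]
  L2: h(776,86)=(776*31+86)%997=214 -> [214]
  root=214
After append 99 (leaves=[56, 37, 65, 99]):
  L0: [56, 37, 65, 99]
  L1: h(56,37)=(56*31+37)%997=776 h(65,99)=(65*31+99)%997=120 -> [776, 120]
  L2: h(776,120)=(776*31+120)%997=248 -> [248]
  root=248
After append 42 (leaves=[56, 37, 65, 99, 42]):
  L0: [56, 37, 65, 99, 42]
  L1: h(56,37)=(56*31+37)%997=776 h(65,99)=(65*31+99)%997=120 h(42,42)=(42*31+42)%997=347 -> [776, 120, 347]
  L2: h(776,120)=(776*31+120)%997=248 h(347,347)=(347*31+347)%997=137 -> [248, 137]
  L3: h(248,137)=(248*31+137)%997=846 -> [846]
  root=846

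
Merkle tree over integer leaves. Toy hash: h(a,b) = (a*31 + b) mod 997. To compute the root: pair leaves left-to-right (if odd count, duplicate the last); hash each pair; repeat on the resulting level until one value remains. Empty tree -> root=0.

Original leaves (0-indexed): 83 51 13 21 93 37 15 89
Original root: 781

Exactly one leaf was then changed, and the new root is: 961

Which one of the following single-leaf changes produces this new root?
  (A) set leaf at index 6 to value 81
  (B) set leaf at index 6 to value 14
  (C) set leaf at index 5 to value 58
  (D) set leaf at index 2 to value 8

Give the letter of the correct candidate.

Answer: D

Derivation:
Original leaves: [83, 51, 13, 21, 93, 37, 15, 89]
Target new root: 961
Try each candidate change and compute the resulting root:
Candidate A: set leaf[6] = 81 -> leaves = [83, 51, 13, 21, 93, 37, 81, 89]
  L0: [83, 51, 13, 21, 93, 37, 81, 89]
  L1: h(83,51)=(83*31+51)%997=630 h(13,21)=(13*31+21)%997=424 h(93,37)=(93*31+37)%997=926 h(81,89)=(81*31+89)%997=606 -> [630, 424, 926, 606]
  L2: h(630,424)=(630*31+424)%997=14 h(926,606)=(926*31+606)%997=399 -> [14, 399]
  L3: h(14,399)=(14*31+399)%997=833 -> [833]
  root = 833 != target 961
Candidate B: set leaf[6] = 14 -> leaves = [83, 51, 13, 21, 93, 37, 14, 89]
  L0: [83, 51, 13, 21, 93, 37, 14, 89]
  L1: h(83,51)=(83*31+51)%997=630 h(13,21)=(13*31+21)%997=424 h(93,37)=(93*31+37)%997=926 h(14,89)=(14*31+89)%997=523 -> [630, 424, 926, 523]
  L2: h(630,424)=(630*31+424)%997=14 h(926,523)=(926*31+523)%997=316 -> [14, 316]
  L3: h(14,316)=(14*31+316)%997=750 -> [750]
  root = 750 != target 961
Candidate C: set leaf[5] = 58 -> leaves = [83, 51, 13, 21, 93, 58, 15, 89]
  L0: [83, 51, 13, 21, 93, 58, 15, 89]
  L1: h(83,51)=(83*31+51)%997=630 h(13,21)=(13*31+21)%997=424 h(93,58)=(93*31+58)%997=947 h(15,89)=(15*31+89)%997=554 -> [630, 424, 947, 554]
  L2: h(630,424)=(630*31+424)%997=14 h(947,554)=(947*31+554)%997=1 -> [14, 1]
  L3: h(14,1)=(14*31+1)%997=435 -> [435]
  root = 435 != target 961
Candidate D: set leaf[2] = 8 -> leaves = [83, 51, 8, 21, 93, 37, 15, 89]
  L0: [83, 51, 8, 21, 93, 37, 15, 89]
  L1: h(83,51)=(83*31+51)%997=630 h(8,21)=(8*31+21)%997=269 h(93,37)=(93*31+37)%997=926 h(15,89)=(15*31+89)%997=554 -> [630, 269, 926, 554]
  L2: h(630,269)=(630*31+269)%997=856 h(926,554)=(926*31+554)%997=347 -> [856, 347]
  L3: h(856,347)=(856*31+347)%997=961 -> [961]
  root = 961 == target 961  ** MATCH **
Candidate D produces the target root.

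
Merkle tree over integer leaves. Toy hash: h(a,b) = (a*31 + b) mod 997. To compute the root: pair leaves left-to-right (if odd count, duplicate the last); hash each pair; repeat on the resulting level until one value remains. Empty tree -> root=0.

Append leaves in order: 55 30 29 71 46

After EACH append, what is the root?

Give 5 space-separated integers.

After append 55 (leaves=[55]):
  L0: [55]
  root=55
After append 30 (leaves=[55, 30]):
  L0: [55, 30]
  L1: h(55,30)=(55*31+30)%997=738 -> [738]
  root=738
After append 29 (leaves=[55, 30, 29]):
  L0: [55, 30, 29]
  L1: h(55,30)=(55*31+30)%997=738 h(29,29)=(29*31+29)%997=928 -> [738, 928]
  L2: h(738,928)=(738*31+928)%997=875 -> [875]
  root=875
After append 71 (leaves=[55, 30, 29, 71]):
  L0: [55, 30, 29, 71]
  L1: h(55,30)=(55*31+30)%997=738 h(29,71)=(29*31+71)%997=970 -> [738, 970]
  L2: h(738,970)=(738*31+970)%997=917 -> [917]
  root=917
After append 46 (leaves=[55, 30, 29, 71, 46]):
  L0: [55, 30, 29, 71, 46]
  L1: h(55,30)=(55*31+30)%997=738 h(29,71)=(29*31+71)%997=970 h(46,46)=(46*31+46)%997=475 -> [738, 970, 475]
  L2: h(738,970)=(738*31+970)%997=917 h(475,475)=(475*31+475)%997=245 -> [917, 245]
  L3: h(917,245)=(917*31+245)%997=756 -> [756]
  root=756

Answer: 55 738 875 917 756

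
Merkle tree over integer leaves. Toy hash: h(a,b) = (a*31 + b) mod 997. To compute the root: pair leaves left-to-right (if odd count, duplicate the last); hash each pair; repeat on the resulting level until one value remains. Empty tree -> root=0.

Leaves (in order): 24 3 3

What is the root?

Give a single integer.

Answer: 322

Derivation:
L0: [24, 3, 3]
L1: h(24,3)=(24*31+3)%997=747 h(3,3)=(3*31+3)%997=96 -> [747, 96]
L2: h(747,96)=(747*31+96)%997=322 -> [322]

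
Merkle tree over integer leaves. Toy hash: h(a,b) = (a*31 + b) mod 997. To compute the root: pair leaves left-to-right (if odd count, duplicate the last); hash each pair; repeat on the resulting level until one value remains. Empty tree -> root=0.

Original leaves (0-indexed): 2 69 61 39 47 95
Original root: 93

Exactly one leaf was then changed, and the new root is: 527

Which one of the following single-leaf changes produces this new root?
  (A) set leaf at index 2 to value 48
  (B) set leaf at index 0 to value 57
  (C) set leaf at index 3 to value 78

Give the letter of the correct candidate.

Original leaves: [2, 69, 61, 39, 47, 95]
Target new root: 527
Try each candidate change and compute the resulting root:
Candidate A: set leaf[2] = 48 -> leaves = [2, 69, 48, 39, 47, 95]
  L0: [2, 69, 48, 39, 47, 95]
  L1: h(2,69)=(2*31+69)%997=131 h(48,39)=(48*31+39)%997=530 h(47,95)=(47*31+95)%997=555 -> [131, 530, 555]
  L2: h(131,530)=(131*31+530)%997=603 h(555,555)=(555*31+555)%997=811 -> [603, 811]
  L3: h(603,811)=(603*31+811)%997=561 -> [561]
  root = 561 != target 527
Candidate B: set leaf[0] = 57 -> leaves = [57, 69, 61, 39, 47, 95]
  L0: [57, 69, 61, 39, 47, 95]
  L1: h(57,69)=(57*31+69)%997=839 h(61,39)=(61*31+39)%997=933 h(47,95)=(47*31+95)%997=555 -> [839, 933, 555]
  L2: h(839,933)=(839*31+933)%997=23 h(555,555)=(555*31+555)%997=811 -> [23, 811]
  L3: h(23,811)=(23*31+811)%997=527 -> [527]
  root = 527 == target 527  ** MATCH **
Candidate C: set leaf[3] = 78 -> leaves = [2, 69, 61, 78, 47, 95]
  L0: [2, 69, 61, 78, 47, 95]
  L1: h(2,69)=(2*31+69)%997=131 h(61,78)=(61*31+78)%997=972 h(47,95)=(47*31+95)%997=555 -> [131, 972, 555]
  L2: h(131,972)=(131*31+972)%997=48 h(555,555)=(555*31+555)%997=811 -> [48, 811]
  L3: h(48,811)=(48*31+811)%997=305 -> [305]
  root = 305 != target 527
Candidate B produces the target root.

Answer: B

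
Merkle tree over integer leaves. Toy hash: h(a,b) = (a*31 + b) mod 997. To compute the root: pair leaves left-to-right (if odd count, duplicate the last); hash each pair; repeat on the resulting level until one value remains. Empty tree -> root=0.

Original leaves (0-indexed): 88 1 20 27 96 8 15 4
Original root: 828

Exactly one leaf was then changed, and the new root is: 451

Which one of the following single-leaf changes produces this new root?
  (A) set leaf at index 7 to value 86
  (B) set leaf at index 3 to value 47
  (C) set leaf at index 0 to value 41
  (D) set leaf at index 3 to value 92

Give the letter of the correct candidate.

Answer: B

Derivation:
Original leaves: [88, 1, 20, 27, 96, 8, 15, 4]
Target new root: 451
Try each candidate change and compute the resulting root:
Candidate A: set leaf[7] = 86 -> leaves = [88, 1, 20, 27, 96, 8, 15, 86]
  L0: [88, 1, 20, 27, 96, 8, 15, 86]
  L1: h(88,1)=(88*31+1)%997=735 h(20,27)=(20*31+27)%997=647 h(96,8)=(96*31+8)%997=990 h(15,86)=(15*31+86)%997=551 -> [735, 647, 990, 551]
  L2: h(735,647)=(735*31+647)%997=501 h(990,551)=(990*31+551)%997=334 -> [501, 334]
  L3: h(501,334)=(501*31+334)%997=910 -> [910]
  root = 910 != target 451
Candidate B: set leaf[3] = 47 -> leaves = [88, 1, 20, 47, 96, 8, 15, 4]
  L0: [88, 1, 20, 47, 96, 8, 15, 4]
  L1: h(88,1)=(88*31+1)%997=735 h(20,47)=(20*31+47)%997=667 h(96,8)=(96*31+8)%997=990 h(15,4)=(15*31+4)%997=469 -> [735, 667, 990, 469]
  L2: h(735,667)=(735*31+667)%997=521 h(990,469)=(990*31+469)%997=252 -> [521, 252]
  L3: h(521,252)=(521*31+252)%997=451 -> [451]
  root = 451 == target 451  ** MATCH **
Candidate C: set leaf[0] = 41 -> leaves = [41, 1, 20, 27, 96, 8, 15, 4]
  L0: [41, 1, 20, 27, 96, 8, 15, 4]
  L1: h(41,1)=(41*31+1)%997=275 h(20,27)=(20*31+27)%997=647 h(96,8)=(96*31+8)%997=990 h(15,4)=(15*31+4)%997=469 -> [275, 647, 990, 469]
  L2: h(275,647)=(275*31+647)%997=199 h(990,469)=(990*31+469)%997=252 -> [199, 252]
  L3: h(199,252)=(199*31+252)%997=439 -> [439]
  root = 439 != target 451
Candidate D: set leaf[3] = 92 -> leaves = [88, 1, 20, 92, 96, 8, 15, 4]
  L0: [88, 1, 20, 92, 96, 8, 15, 4]
  L1: h(88,1)=(88*31+1)%997=735 h(20,92)=(20*31+92)%997=712 h(96,8)=(96*31+8)%997=990 h(15,4)=(15*31+4)%997=469 -> [735, 712, 990, 469]
  L2: h(735,712)=(735*31+712)%997=566 h(990,469)=(990*31+469)%997=252 -> [566, 252]
  L3: h(566,252)=(566*31+252)%997=849 -> [849]
  root = 849 != target 451
Candidate B produces the target root.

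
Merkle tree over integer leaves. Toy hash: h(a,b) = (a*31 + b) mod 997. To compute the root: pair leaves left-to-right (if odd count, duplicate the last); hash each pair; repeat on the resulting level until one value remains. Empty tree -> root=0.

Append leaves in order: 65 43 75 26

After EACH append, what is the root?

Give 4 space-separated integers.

After append 65 (leaves=[65]):
  L0: [65]
  root=65
After append 43 (leaves=[65, 43]):
  L0: [65, 43]
  L1: h(65,43)=(65*31+43)%997=64 -> [64]
  root=64
After append 75 (leaves=[65, 43, 75]):
  L0: [65, 43, 75]
  L1: h(65,43)=(65*31+43)%997=64 h(75,75)=(75*31+75)%997=406 -> [64, 406]
  L2: h(64,406)=(64*31+406)%997=396 -> [396]
  root=396
After append 26 (leaves=[65, 43, 75, 26]):
  L0: [65, 43, 75, 26]
  L1: h(65,43)=(65*31+43)%997=64 h(75,26)=(75*31+26)%997=357 -> [64, 357]
  L2: h(64,357)=(64*31+357)%997=347 -> [347]
  root=347

Answer: 65 64 396 347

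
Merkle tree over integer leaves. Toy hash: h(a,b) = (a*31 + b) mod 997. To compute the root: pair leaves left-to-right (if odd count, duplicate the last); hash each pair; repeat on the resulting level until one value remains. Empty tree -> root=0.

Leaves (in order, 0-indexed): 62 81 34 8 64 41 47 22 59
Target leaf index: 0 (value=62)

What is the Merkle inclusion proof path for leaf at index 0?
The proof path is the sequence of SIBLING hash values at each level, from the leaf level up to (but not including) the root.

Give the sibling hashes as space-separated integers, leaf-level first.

L0 (leaves): [62, 81, 34, 8, 64, 41, 47, 22, 59], target index=0
L1: h(62,81)=(62*31+81)%997=9 [pair 0] h(34,8)=(34*31+8)%997=65 [pair 1] h(64,41)=(64*31+41)%997=31 [pair 2] h(47,22)=(47*31+22)%997=482 [pair 3] h(59,59)=(59*31+59)%997=891 [pair 4] -> [9, 65, 31, 482, 891]
  Sibling for proof at L0: 81
L2: h(9,65)=(9*31+65)%997=344 [pair 0] h(31,482)=(31*31+482)%997=446 [pair 1] h(891,891)=(891*31+891)%997=596 [pair 2] -> [344, 446, 596]
  Sibling for proof at L1: 65
L3: h(344,446)=(344*31+446)%997=143 [pair 0] h(596,596)=(596*31+596)%997=129 [pair 1] -> [143, 129]
  Sibling for proof at L2: 446
L4: h(143,129)=(143*31+129)%997=574 [pair 0] -> [574]
  Sibling for proof at L3: 129
Root: 574
Proof path (sibling hashes from leaf to root): [81, 65, 446, 129]

Answer: 81 65 446 129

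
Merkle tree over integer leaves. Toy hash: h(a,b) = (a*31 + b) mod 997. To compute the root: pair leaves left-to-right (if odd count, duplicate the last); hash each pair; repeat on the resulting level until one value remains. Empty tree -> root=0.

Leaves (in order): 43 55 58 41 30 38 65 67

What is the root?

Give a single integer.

L0: [43, 55, 58, 41, 30, 38, 65, 67]
L1: h(43,55)=(43*31+55)%997=391 h(58,41)=(58*31+41)%997=842 h(30,38)=(30*31+38)%997=968 h(65,67)=(65*31+67)%997=88 -> [391, 842, 968, 88]
L2: h(391,842)=(391*31+842)%997=2 h(968,88)=(968*31+88)%997=186 -> [2, 186]
L3: h(2,186)=(2*31+186)%997=248 -> [248]

Answer: 248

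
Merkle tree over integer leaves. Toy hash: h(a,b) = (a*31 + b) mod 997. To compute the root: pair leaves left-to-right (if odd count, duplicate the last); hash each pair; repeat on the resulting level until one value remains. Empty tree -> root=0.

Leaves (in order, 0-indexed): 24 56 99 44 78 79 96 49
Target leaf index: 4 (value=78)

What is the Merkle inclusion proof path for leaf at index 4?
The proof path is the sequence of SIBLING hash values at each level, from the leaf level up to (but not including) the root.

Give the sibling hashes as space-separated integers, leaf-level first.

L0 (leaves): [24, 56, 99, 44, 78, 79, 96, 49], target index=4
L1: h(24,56)=(24*31+56)%997=800 [pair 0] h(99,44)=(99*31+44)%997=122 [pair 1] h(78,79)=(78*31+79)%997=503 [pair 2] h(96,49)=(96*31+49)%997=34 [pair 3] -> [800, 122, 503, 34]
  Sibling for proof at L0: 79
L2: h(800,122)=(800*31+122)%997=994 [pair 0] h(503,34)=(503*31+34)%997=672 [pair 1] -> [994, 672]
  Sibling for proof at L1: 34
L3: h(994,672)=(994*31+672)%997=579 [pair 0] -> [579]
  Sibling for proof at L2: 994
Root: 579
Proof path (sibling hashes from leaf to root): [79, 34, 994]

Answer: 79 34 994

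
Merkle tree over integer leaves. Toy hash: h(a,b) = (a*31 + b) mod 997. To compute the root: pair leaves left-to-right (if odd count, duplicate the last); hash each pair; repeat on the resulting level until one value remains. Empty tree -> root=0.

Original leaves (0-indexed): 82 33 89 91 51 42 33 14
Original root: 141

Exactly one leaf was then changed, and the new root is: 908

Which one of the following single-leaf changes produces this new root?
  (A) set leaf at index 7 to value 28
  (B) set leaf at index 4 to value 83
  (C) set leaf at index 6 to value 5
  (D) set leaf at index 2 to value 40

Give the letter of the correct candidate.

Answer: D

Derivation:
Original leaves: [82, 33, 89, 91, 51, 42, 33, 14]
Target new root: 908
Try each candidate change and compute the resulting root:
Candidate A: set leaf[7] = 28 -> leaves = [82, 33, 89, 91, 51, 42, 33, 28]
  L0: [82, 33, 89, 91, 51, 42, 33, 28]
  L1: h(82,33)=(82*31+33)%997=581 h(89,91)=(89*31+91)%997=856 h(51,42)=(51*31+42)%997=626 h(33,28)=(33*31+28)%997=54 -> [581, 856, 626, 54]
  L2: h(581,856)=(581*31+856)%997=921 h(626,54)=(626*31+54)%997=517 -> [921, 517]
  L3: h(921,517)=(921*31+517)%997=155 -> [155]
  root = 155 != target 908
Candidate B: set leaf[4] = 83 -> leaves = [82, 33, 89, 91, 83, 42, 33, 14]
  L0: [82, 33, 89, 91, 83, 42, 33, 14]
  L1: h(82,33)=(82*31+33)%997=581 h(89,91)=(89*31+91)%997=856 h(83,42)=(83*31+42)%997=621 h(33,14)=(33*31+14)%997=40 -> [581, 856, 621, 40]
  L2: h(581,856)=(581*31+856)%997=921 h(621,40)=(621*31+40)%997=348 -> [921, 348]
  L3: h(921,348)=(921*31+348)%997=983 -> [983]
  root = 983 != target 908
Candidate C: set leaf[6] = 5 -> leaves = [82, 33, 89, 91, 51, 42, 5, 14]
  L0: [82, 33, 89, 91, 51, 42, 5, 14]
  L1: h(82,33)=(82*31+33)%997=581 h(89,91)=(89*31+91)%997=856 h(51,42)=(51*31+42)%997=626 h(5,14)=(5*31+14)%997=169 -> [581, 856, 626, 169]
  L2: h(581,856)=(581*31+856)%997=921 h(626,169)=(626*31+169)%997=632 -> [921, 632]
  L3: h(921,632)=(921*31+632)%997=270 -> [270]
  root = 270 != target 908
Candidate D: set leaf[2] = 40 -> leaves = [82, 33, 40, 91, 51, 42, 33, 14]
  L0: [82, 33, 40, 91, 51, 42, 33, 14]
  L1: h(82,33)=(82*31+33)%997=581 h(40,91)=(40*31+91)%997=334 h(51,42)=(51*31+42)%997=626 h(33,14)=(33*31+14)%997=40 -> [581, 334, 626, 40]
  L2: h(581,334)=(581*31+334)%997=399 h(626,40)=(626*31+40)%997=503 -> [399, 503]
  L3: h(399,503)=(399*31+503)%997=908 -> [908]
  root = 908 == target 908  ** MATCH **
Candidate D produces the target root.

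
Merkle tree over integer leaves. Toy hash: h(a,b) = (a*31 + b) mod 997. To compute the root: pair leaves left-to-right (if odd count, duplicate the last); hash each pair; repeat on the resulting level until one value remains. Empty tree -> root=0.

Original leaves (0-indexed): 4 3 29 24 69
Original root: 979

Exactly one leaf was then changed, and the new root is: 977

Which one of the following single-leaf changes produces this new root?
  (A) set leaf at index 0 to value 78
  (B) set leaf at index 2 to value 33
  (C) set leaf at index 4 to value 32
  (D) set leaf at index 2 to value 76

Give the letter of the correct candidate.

Original leaves: [4, 3, 29, 24, 69]
Target new root: 977
Try each candidate change and compute the resulting root:
Candidate A: set leaf[0] = 78 -> leaves = [78, 3, 29, 24, 69]
  L0: [78, 3, 29, 24, 69]
  L1: h(78,3)=(78*31+3)%997=427 h(29,24)=(29*31+24)%997=923 h(69,69)=(69*31+69)%997=214 -> [427, 923, 214]
  L2: h(427,923)=(427*31+923)%997=202 h(214,214)=(214*31+214)%997=866 -> [202, 866]
  L3: h(202,866)=(202*31+866)%997=149 -> [149]
  root = 149 != target 977
Candidate B: set leaf[2] = 33 -> leaves = [4, 3, 33, 24, 69]
  L0: [4, 3, 33, 24, 69]
  L1: h(4,3)=(4*31+3)%997=127 h(33,24)=(33*31+24)%997=50 h(69,69)=(69*31+69)%997=214 -> [127, 50, 214]
  L2: h(127,50)=(127*31+50)%997=996 h(214,214)=(214*31+214)%997=866 -> [996, 866]
  L3: h(996,866)=(996*31+866)%997=835 -> [835]
  root = 835 != target 977
Candidate C: set leaf[4] = 32 -> leaves = [4, 3, 29, 24, 32]
  L0: [4, 3, 29, 24, 32]
  L1: h(4,3)=(4*31+3)%997=127 h(29,24)=(29*31+24)%997=923 h(32,32)=(32*31+32)%997=27 -> [127, 923, 27]
  L2: h(127,923)=(127*31+923)%997=872 h(27,27)=(27*31+27)%997=864 -> [872, 864]
  L3: h(872,864)=(872*31+864)%997=977 -> [977]
  root = 977 == target 977  ** MATCH **
Candidate D: set leaf[2] = 76 -> leaves = [4, 3, 76, 24, 69]
  L0: [4, 3, 76, 24, 69]
  L1: h(4,3)=(4*31+3)%997=127 h(76,24)=(76*31+24)%997=386 h(69,69)=(69*31+69)%997=214 -> [127, 386, 214]
  L2: h(127,386)=(127*31+386)%997=335 h(214,214)=(214*31+214)%997=866 -> [335, 866]
  L3: h(335,866)=(335*31+866)%997=284 -> [284]
  root = 284 != target 977
Candidate C produces the target root.

Answer: C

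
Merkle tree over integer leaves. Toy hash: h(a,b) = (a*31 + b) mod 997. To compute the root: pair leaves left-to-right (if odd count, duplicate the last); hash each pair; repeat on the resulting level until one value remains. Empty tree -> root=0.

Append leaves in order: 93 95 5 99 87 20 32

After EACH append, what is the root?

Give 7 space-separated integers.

Answer: 93 984 754 848 721 571 872

Derivation:
After append 93 (leaves=[93]):
  L0: [93]
  root=93
After append 95 (leaves=[93, 95]):
  L0: [93, 95]
  L1: h(93,95)=(93*31+95)%997=984 -> [984]
  root=984
After append 5 (leaves=[93, 95, 5]):
  L0: [93, 95, 5]
  L1: h(93,95)=(93*31+95)%997=984 h(5,5)=(5*31+5)%997=160 -> [984, 160]
  L2: h(984,160)=(984*31+160)%997=754 -> [754]
  root=754
After append 99 (leaves=[93, 95, 5, 99]):
  L0: [93, 95, 5, 99]
  L1: h(93,95)=(93*31+95)%997=984 h(5,99)=(5*31+99)%997=254 -> [984, 254]
  L2: h(984,254)=(984*31+254)%997=848 -> [848]
  root=848
After append 87 (leaves=[93, 95, 5, 99, 87]):
  L0: [93, 95, 5, 99, 87]
  L1: h(93,95)=(93*31+95)%997=984 h(5,99)=(5*31+99)%997=254 h(87,87)=(87*31+87)%997=790 -> [984, 254, 790]
  L2: h(984,254)=(984*31+254)%997=848 h(790,790)=(790*31+790)%997=355 -> [848, 355]
  L3: h(848,355)=(848*31+355)%997=721 -> [721]
  root=721
After append 20 (leaves=[93, 95, 5, 99, 87, 20]):
  L0: [93, 95, 5, 99, 87, 20]
  L1: h(93,95)=(93*31+95)%997=984 h(5,99)=(5*31+99)%997=254 h(87,20)=(87*31+20)%997=723 -> [984, 254, 723]
  L2: h(984,254)=(984*31+254)%997=848 h(723,723)=(723*31+723)%997=205 -> [848, 205]
  L3: h(848,205)=(848*31+205)%997=571 -> [571]
  root=571
After append 32 (leaves=[93, 95, 5, 99, 87, 20, 32]):
  L0: [93, 95, 5, 99, 87, 20, 32]
  L1: h(93,95)=(93*31+95)%997=984 h(5,99)=(5*31+99)%997=254 h(87,20)=(87*31+20)%997=723 h(32,32)=(32*31+32)%997=27 -> [984, 254, 723, 27]
  L2: h(984,254)=(984*31+254)%997=848 h(723,27)=(723*31+27)%997=506 -> [848, 506]
  L3: h(848,506)=(848*31+506)%997=872 -> [872]
  root=872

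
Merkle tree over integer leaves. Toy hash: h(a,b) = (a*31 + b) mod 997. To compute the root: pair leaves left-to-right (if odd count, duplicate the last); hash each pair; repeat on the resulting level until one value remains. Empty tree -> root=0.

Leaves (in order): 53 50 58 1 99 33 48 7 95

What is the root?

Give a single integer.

Answer: 769

Derivation:
L0: [53, 50, 58, 1, 99, 33, 48, 7, 95]
L1: h(53,50)=(53*31+50)%997=696 h(58,1)=(58*31+1)%997=802 h(99,33)=(99*31+33)%997=111 h(48,7)=(48*31+7)%997=498 h(95,95)=(95*31+95)%997=49 -> [696, 802, 111, 498, 49]
L2: h(696,802)=(696*31+802)%997=444 h(111,498)=(111*31+498)%997=948 h(49,49)=(49*31+49)%997=571 -> [444, 948, 571]
L3: h(444,948)=(444*31+948)%997=754 h(571,571)=(571*31+571)%997=326 -> [754, 326]
L4: h(754,326)=(754*31+326)%997=769 -> [769]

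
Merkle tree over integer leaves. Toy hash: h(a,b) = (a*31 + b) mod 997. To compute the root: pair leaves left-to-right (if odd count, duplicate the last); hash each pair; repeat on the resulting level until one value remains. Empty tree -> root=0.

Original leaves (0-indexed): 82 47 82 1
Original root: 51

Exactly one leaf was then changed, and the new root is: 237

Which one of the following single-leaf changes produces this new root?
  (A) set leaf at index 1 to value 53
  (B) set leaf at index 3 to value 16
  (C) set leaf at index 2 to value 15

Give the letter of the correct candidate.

Answer: A

Derivation:
Original leaves: [82, 47, 82, 1]
Target new root: 237
Try each candidate change and compute the resulting root:
Candidate A: set leaf[1] = 53 -> leaves = [82, 53, 82, 1]
  L0: [82, 53, 82, 1]
  L1: h(82,53)=(82*31+53)%997=601 h(82,1)=(82*31+1)%997=549 -> [601, 549]
  L2: h(601,549)=(601*31+549)%997=237 -> [237]
  root = 237 == target 237  ** MATCH **
Candidate B: set leaf[3] = 16 -> leaves = [82, 47, 82, 16]
  L0: [82, 47, 82, 16]
  L1: h(82,47)=(82*31+47)%997=595 h(82,16)=(82*31+16)%997=564 -> [595, 564]
  L2: h(595,564)=(595*31+564)%997=66 -> [66]
  root = 66 != target 237
Candidate C: set leaf[2] = 15 -> leaves = [82, 47, 15, 1]
  L0: [82, 47, 15, 1]
  L1: h(82,47)=(82*31+47)%997=595 h(15,1)=(15*31+1)%997=466 -> [595, 466]
  L2: h(595,466)=(595*31+466)%997=965 -> [965]
  root = 965 != target 237
Candidate A produces the target root.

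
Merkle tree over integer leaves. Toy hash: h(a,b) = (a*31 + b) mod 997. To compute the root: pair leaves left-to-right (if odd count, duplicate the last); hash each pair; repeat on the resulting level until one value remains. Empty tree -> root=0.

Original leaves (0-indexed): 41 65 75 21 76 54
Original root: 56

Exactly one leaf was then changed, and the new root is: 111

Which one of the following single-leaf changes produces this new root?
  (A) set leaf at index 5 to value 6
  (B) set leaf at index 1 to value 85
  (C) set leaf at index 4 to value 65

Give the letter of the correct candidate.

Original leaves: [41, 65, 75, 21, 76, 54]
Target new root: 111
Try each candidate change and compute the resulting root:
Candidate A: set leaf[5] = 6 -> leaves = [41, 65, 75, 21, 76, 6]
  L0: [41, 65, 75, 21, 76, 6]
  L1: h(41,65)=(41*31+65)%997=339 h(75,21)=(75*31+21)%997=352 h(76,6)=(76*31+6)%997=368 -> [339, 352, 368]
  L2: h(339,352)=(339*31+352)%997=891 h(368,368)=(368*31+368)%997=809 -> [891, 809]
  L3: h(891,809)=(891*31+809)%997=514 -> [514]
  root = 514 != target 111
Candidate B: set leaf[1] = 85 -> leaves = [41, 85, 75, 21, 76, 54]
  L0: [41, 85, 75, 21, 76, 54]
  L1: h(41,85)=(41*31+85)%997=359 h(75,21)=(75*31+21)%997=352 h(76,54)=(76*31+54)%997=416 -> [359, 352, 416]
  L2: h(359,352)=(359*31+352)%997=514 h(416,416)=(416*31+416)%997=351 -> [514, 351]
  L3: h(514,351)=(514*31+351)%997=333 -> [333]
  root = 333 != target 111
Candidate C: set leaf[4] = 65 -> leaves = [41, 65, 75, 21, 65, 54]
  L0: [41, 65, 75, 21, 65, 54]
  L1: h(41,65)=(41*31+65)%997=339 h(75,21)=(75*31+21)%997=352 h(65,54)=(65*31+54)%997=75 -> [339, 352, 75]
  L2: h(339,352)=(339*31+352)%997=891 h(75,75)=(75*31+75)%997=406 -> [891, 406]
  L3: h(891,406)=(891*31+406)%997=111 -> [111]
  root = 111 == target 111  ** MATCH **
Candidate C produces the target root.

Answer: C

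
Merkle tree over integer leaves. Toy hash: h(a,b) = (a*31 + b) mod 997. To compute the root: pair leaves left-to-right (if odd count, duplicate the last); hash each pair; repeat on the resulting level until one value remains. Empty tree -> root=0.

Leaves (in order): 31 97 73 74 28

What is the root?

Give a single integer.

L0: [31, 97, 73, 74, 28]
L1: h(31,97)=(31*31+97)%997=61 h(73,74)=(73*31+74)%997=343 h(28,28)=(28*31+28)%997=896 -> [61, 343, 896]
L2: h(61,343)=(61*31+343)%997=240 h(896,896)=(896*31+896)%997=756 -> [240, 756]
L3: h(240,756)=(240*31+756)%997=220 -> [220]

Answer: 220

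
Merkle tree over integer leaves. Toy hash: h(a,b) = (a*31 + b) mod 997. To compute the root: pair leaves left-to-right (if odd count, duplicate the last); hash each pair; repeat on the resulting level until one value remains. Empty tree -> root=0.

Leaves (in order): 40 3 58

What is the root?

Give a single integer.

Answer: 509

Derivation:
L0: [40, 3, 58]
L1: h(40,3)=(40*31+3)%997=246 h(58,58)=(58*31+58)%997=859 -> [246, 859]
L2: h(246,859)=(246*31+859)%997=509 -> [509]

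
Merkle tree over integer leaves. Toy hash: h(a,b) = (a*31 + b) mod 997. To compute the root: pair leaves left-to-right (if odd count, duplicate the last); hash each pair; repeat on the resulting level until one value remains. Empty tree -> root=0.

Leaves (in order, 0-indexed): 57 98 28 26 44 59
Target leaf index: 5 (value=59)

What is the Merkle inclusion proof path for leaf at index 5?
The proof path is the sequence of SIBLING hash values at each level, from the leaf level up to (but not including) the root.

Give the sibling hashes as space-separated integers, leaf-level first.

L0 (leaves): [57, 98, 28, 26, 44, 59], target index=5
L1: h(57,98)=(57*31+98)%997=868 [pair 0] h(28,26)=(28*31+26)%997=894 [pair 1] h(44,59)=(44*31+59)%997=426 [pair 2] -> [868, 894, 426]
  Sibling for proof at L0: 44
L2: h(868,894)=(868*31+894)%997=883 [pair 0] h(426,426)=(426*31+426)%997=671 [pair 1] -> [883, 671]
  Sibling for proof at L1: 426
L3: h(883,671)=(883*31+671)%997=128 [pair 0] -> [128]
  Sibling for proof at L2: 883
Root: 128
Proof path (sibling hashes from leaf to root): [44, 426, 883]

Answer: 44 426 883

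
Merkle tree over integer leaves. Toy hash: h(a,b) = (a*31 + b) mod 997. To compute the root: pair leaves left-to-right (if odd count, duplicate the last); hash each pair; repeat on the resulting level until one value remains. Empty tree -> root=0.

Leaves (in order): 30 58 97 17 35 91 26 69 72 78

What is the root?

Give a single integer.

Answer: 183

Derivation:
L0: [30, 58, 97, 17, 35, 91, 26, 69, 72, 78]
L1: h(30,58)=(30*31+58)%997=988 h(97,17)=(97*31+17)%997=33 h(35,91)=(35*31+91)%997=179 h(26,69)=(26*31+69)%997=875 h(72,78)=(72*31+78)%997=316 -> [988, 33, 179, 875, 316]
L2: h(988,33)=(988*31+33)%997=751 h(179,875)=(179*31+875)%997=442 h(316,316)=(316*31+316)%997=142 -> [751, 442, 142]
L3: h(751,442)=(751*31+442)%997=792 h(142,142)=(142*31+142)%997=556 -> [792, 556]
L4: h(792,556)=(792*31+556)%997=183 -> [183]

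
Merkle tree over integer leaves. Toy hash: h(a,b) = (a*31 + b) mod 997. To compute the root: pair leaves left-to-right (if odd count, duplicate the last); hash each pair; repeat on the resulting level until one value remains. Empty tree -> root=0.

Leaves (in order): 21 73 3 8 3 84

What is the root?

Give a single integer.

Answer: 677

Derivation:
L0: [21, 73, 3, 8, 3, 84]
L1: h(21,73)=(21*31+73)%997=724 h(3,8)=(3*31+8)%997=101 h(3,84)=(3*31+84)%997=177 -> [724, 101, 177]
L2: h(724,101)=(724*31+101)%997=611 h(177,177)=(177*31+177)%997=679 -> [611, 679]
L3: h(611,679)=(611*31+679)%997=677 -> [677]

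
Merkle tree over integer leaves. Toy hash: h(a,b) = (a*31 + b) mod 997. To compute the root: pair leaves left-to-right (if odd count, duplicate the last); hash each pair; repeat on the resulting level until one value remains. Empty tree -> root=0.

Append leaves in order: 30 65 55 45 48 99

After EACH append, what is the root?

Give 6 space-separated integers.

Answer: 30 995 701 691 783 421

Derivation:
After append 30 (leaves=[30]):
  L0: [30]
  root=30
After append 65 (leaves=[30, 65]):
  L0: [30, 65]
  L1: h(30,65)=(30*31+65)%997=995 -> [995]
  root=995
After append 55 (leaves=[30, 65, 55]):
  L0: [30, 65, 55]
  L1: h(30,65)=(30*31+65)%997=995 h(55,55)=(55*31+55)%997=763 -> [995, 763]
  L2: h(995,763)=(995*31+763)%997=701 -> [701]
  root=701
After append 45 (leaves=[30, 65, 55, 45]):
  L0: [30, 65, 55, 45]
  L1: h(30,65)=(30*31+65)%997=995 h(55,45)=(55*31+45)%997=753 -> [995, 753]
  L2: h(995,753)=(995*31+753)%997=691 -> [691]
  root=691
After append 48 (leaves=[30, 65, 55, 45, 48]):
  L0: [30, 65, 55, 45, 48]
  L1: h(30,65)=(30*31+65)%997=995 h(55,45)=(55*31+45)%997=753 h(48,48)=(48*31+48)%997=539 -> [995, 753, 539]
  L2: h(995,753)=(995*31+753)%997=691 h(539,539)=(539*31+539)%997=299 -> [691, 299]
  L3: h(691,299)=(691*31+299)%997=783 -> [783]
  root=783
After append 99 (leaves=[30, 65, 55, 45, 48, 99]):
  L0: [30, 65, 55, 45, 48, 99]
  L1: h(30,65)=(30*31+65)%997=995 h(55,45)=(55*31+45)%997=753 h(48,99)=(48*31+99)%997=590 -> [995, 753, 590]
  L2: h(995,753)=(995*31+753)%997=691 h(590,590)=(590*31+590)%997=934 -> [691, 934]
  L3: h(691,934)=(691*31+934)%997=421 -> [421]
  root=421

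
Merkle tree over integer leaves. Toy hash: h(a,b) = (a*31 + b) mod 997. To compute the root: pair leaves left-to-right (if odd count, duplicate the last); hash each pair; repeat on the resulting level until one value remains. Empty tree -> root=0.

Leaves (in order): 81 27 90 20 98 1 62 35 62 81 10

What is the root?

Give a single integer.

Answer: 944

Derivation:
L0: [81, 27, 90, 20, 98, 1, 62, 35, 62, 81, 10]
L1: h(81,27)=(81*31+27)%997=544 h(90,20)=(90*31+20)%997=816 h(98,1)=(98*31+1)%997=48 h(62,35)=(62*31+35)%997=960 h(62,81)=(62*31+81)%997=9 h(10,10)=(10*31+10)%997=320 -> [544, 816, 48, 960, 9, 320]
L2: h(544,816)=(544*31+816)%997=731 h(48,960)=(48*31+960)%997=454 h(9,320)=(9*31+320)%997=599 -> [731, 454, 599]
L3: h(731,454)=(731*31+454)%997=184 h(599,599)=(599*31+599)%997=225 -> [184, 225]
L4: h(184,225)=(184*31+225)%997=944 -> [944]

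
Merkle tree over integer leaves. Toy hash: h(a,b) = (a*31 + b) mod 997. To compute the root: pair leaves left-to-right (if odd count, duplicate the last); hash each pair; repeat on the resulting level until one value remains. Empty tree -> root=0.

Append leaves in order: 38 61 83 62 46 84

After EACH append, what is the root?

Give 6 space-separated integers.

After append 38 (leaves=[38]):
  L0: [38]
  root=38
After append 61 (leaves=[38, 61]):
  L0: [38, 61]
  L1: h(38,61)=(38*31+61)%997=242 -> [242]
  root=242
After append 83 (leaves=[38, 61, 83]):
  L0: [38, 61, 83]
  L1: h(38,61)=(38*31+61)%997=242 h(83,83)=(83*31+83)%997=662 -> [242, 662]
  L2: h(242,662)=(242*31+662)%997=188 -> [188]
  root=188
After append 62 (leaves=[38, 61, 83, 62]):
  L0: [38, 61, 83, 62]
  L1: h(38,61)=(38*31+61)%997=242 h(83,62)=(83*31+62)%997=641 -> [242, 641]
  L2: h(242,641)=(242*31+641)%997=167 -> [167]
  root=167
After append 46 (leaves=[38, 61, 83, 62, 46]):
  L0: [38, 61, 83, 62, 46]
  L1: h(38,61)=(38*31+61)%997=242 h(83,62)=(83*31+62)%997=641 h(46,46)=(46*31+46)%997=475 -> [242, 641, 475]
  L2: h(242,641)=(242*31+641)%997=167 h(475,475)=(475*31+475)%997=245 -> [167, 245]
  L3: h(167,245)=(167*31+245)%997=437 -> [437]
  root=437
After append 84 (leaves=[38, 61, 83, 62, 46, 84]):
  L0: [38, 61, 83, 62, 46, 84]
  L1: h(38,61)=(38*31+61)%997=242 h(83,62)=(83*31+62)%997=641 h(46,84)=(46*31+84)%997=513 -> [242, 641, 513]
  L2: h(242,641)=(242*31+641)%997=167 h(513,513)=(513*31+513)%997=464 -> [167, 464]
  L3: h(167,464)=(167*31+464)%997=656 -> [656]
  root=656

Answer: 38 242 188 167 437 656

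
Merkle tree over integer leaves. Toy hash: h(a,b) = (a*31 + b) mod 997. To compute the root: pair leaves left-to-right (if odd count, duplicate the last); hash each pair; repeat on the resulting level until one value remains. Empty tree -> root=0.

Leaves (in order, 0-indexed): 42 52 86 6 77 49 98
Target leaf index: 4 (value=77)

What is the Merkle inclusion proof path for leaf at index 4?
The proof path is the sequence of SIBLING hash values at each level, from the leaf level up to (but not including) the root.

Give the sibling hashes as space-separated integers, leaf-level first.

Answer: 49 145 778

Derivation:
L0 (leaves): [42, 52, 86, 6, 77, 49, 98], target index=4
L1: h(42,52)=(42*31+52)%997=357 [pair 0] h(86,6)=(86*31+6)%997=678 [pair 1] h(77,49)=(77*31+49)%997=442 [pair 2] h(98,98)=(98*31+98)%997=145 [pair 3] -> [357, 678, 442, 145]
  Sibling for proof at L0: 49
L2: h(357,678)=(357*31+678)%997=778 [pair 0] h(442,145)=(442*31+145)%997=886 [pair 1] -> [778, 886]
  Sibling for proof at L1: 145
L3: h(778,886)=(778*31+886)%997=79 [pair 0] -> [79]
  Sibling for proof at L2: 778
Root: 79
Proof path (sibling hashes from leaf to root): [49, 145, 778]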